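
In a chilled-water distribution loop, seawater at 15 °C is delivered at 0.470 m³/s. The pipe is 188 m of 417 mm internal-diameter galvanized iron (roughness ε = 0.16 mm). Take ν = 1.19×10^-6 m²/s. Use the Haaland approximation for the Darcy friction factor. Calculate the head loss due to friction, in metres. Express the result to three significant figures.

h_f ≈ 4.42 m

V = 4Q/(πD²) = 4·0.470/(π·0.417²) = 3.441 m/s
Re = VD/ν = 3.441·0.417/1.19×10^-6 = 1.21×10^6 → turbulent
ε/D = 0.16/417 = 3.84×10^-4
Haaland: f = 0.01623
h_f = f(L/D)V²/(2g) = 0.01623·(188/0.417)·3.441²/(2·9.81) = 4.416 m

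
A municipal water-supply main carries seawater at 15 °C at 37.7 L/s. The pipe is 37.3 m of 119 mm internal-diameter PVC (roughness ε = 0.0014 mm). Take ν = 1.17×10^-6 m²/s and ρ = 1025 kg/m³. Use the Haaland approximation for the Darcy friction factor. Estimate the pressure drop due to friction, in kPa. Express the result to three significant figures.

Δp ≈ 26.0 kPa

V = 4Q/(πD²) = 4·0.0377/(π·0.119²) = 3.390 m/s
Re = VD/ν = 3.390·0.119/1.17×10^-6 = 3.45×10^5 → turbulent
ε/D = 0.0014/119 = 1.18×10^-5
Haaland: f = 0.01408
h_f = f(L/D)V²/(2g) = 0.01408·(37.3/0.119)·3.390²/(2·9.81) = 2.585 m
Δp = ρg·h_f = 1025·9.81·2.585 = 25.99 kPa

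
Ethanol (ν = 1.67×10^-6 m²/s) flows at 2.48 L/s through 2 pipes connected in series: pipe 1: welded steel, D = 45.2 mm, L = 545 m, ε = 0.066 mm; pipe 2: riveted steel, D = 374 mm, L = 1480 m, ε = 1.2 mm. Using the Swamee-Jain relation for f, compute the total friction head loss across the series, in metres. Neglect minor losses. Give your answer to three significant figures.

H ≈ 38.2 m

Pipe 1: V = 1.546 m/s, Re = 4.18×10^4, ε/D = 0.00146, f = 0.02600, h_1 = f(L/D)V²/2g = 38.16 m
Pipe 2: V = 0.02257 m/s, Re = 5060, ε/D = 0.00321, f = 0.04158, h_2 = f(L/D)V²/2g = 0.004274 m
Series → Q common, losses add: H = Σh = 38.17 m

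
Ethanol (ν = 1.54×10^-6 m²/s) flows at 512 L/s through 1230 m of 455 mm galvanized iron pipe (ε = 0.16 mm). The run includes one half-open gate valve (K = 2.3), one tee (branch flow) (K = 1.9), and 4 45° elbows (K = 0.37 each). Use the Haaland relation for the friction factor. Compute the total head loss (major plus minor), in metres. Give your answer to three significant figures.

V = 4Q/(πD²) = 3.149 m/s; V²/2g = 0.5054 m
Re = 9.30×10^5, ε/D = 3.52×10^-4 → f = 0.01609 (Haaland)
Major: h_f = f(L/D)·V²/2g = 0.01609·2703·0.5054 = 21.98 m
Minor: ΣK = 5.68; h_m = ΣK·V²/2g = 2.871 m
Total H_L = 21.98 + 2.871 = 24.85 m

H_L ≈ 24.9 m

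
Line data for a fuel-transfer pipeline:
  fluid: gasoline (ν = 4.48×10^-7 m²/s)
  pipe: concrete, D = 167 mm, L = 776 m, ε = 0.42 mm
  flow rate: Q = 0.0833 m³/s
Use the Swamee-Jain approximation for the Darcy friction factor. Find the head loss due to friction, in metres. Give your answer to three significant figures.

V = 4Q/(πD²) = 4·0.0833/(π·0.167²) = 3.803 m/s
Re = VD/ν = 3.803·0.167/4.48×10^-7 = 1.42×10^6 → turbulent
ε/D = 0.42/167 = 0.00251
Swamee-Jain: f = 0.02508
h_f = f(L/D)V²/(2g) = 0.02508·(776/0.167)·3.803²/(2·9.81) = 85.91 m

h_f ≈ 85.9 m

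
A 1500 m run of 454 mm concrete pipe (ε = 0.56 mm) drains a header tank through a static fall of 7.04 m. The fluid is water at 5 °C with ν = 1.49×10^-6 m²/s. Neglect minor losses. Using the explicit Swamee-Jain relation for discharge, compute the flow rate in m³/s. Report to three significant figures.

Swamee-Jain (Type II): Q = -0.965·√(gD⁵h_f/L)·ln[ε/(3.7D) + √(3.17ν²L/(gD³h_f))]
√(gD⁵h_f/L) = √(9.81·0.454⁵·7.04/1500) = 0.02980
ε/(3.7D) = 3.33×10^-4; √(3.17ν²L/(gD³h_f)) = 4.04×10^-5
Q = -0.965·0.02980·ln(3.738×10^-4) = 0.2269 m³/s
Check: V = 1.40 m/s, Re = 4.27×10^5, f = 0.02141, h_f = 7.08 m ≈ 7.04 m ✓

Q ≈ 0.227 m³/s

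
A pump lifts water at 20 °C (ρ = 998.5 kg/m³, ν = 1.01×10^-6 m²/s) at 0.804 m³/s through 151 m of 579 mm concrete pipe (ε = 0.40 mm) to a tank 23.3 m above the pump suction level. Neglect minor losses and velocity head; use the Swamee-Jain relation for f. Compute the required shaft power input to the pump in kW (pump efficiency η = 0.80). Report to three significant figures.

V = 4Q/(πD²) = 3.054 m/s; Re = 1.75×10^6; ε/D = 6.91×10^-4; f = 0.01828
h_f = f(L/D)V²/2g = 2.266 m
Total head H = z + h_f = 23.3 + 2.266 = 25.57 m
P_hyd = ρgQH = 998.5·9.81·0.804·25.57 = 201.3 kW
P_shaft = P_hyd/η = 201.3/0.80 = 251.7 kW

P_shaft ≈ 252 kW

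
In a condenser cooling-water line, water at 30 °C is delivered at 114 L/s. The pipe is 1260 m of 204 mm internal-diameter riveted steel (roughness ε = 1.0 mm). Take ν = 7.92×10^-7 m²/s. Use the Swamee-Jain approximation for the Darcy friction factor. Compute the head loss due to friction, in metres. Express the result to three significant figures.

h_f ≈ 116 m

V = 4Q/(πD²) = 4·0.114/(π·0.204²) = 3.488 m/s
Re = VD/ν = 3.488·0.204/7.92×10^-7 = 8.98×10^5 → turbulent
ε/D = 1.0/204 = 0.00490
Swamee-Jain: f = 0.03036
h_f = f(L/D)V²/(2g) = 0.03036·(1260/0.204)·3.488²/(2·9.81) = 116.3 m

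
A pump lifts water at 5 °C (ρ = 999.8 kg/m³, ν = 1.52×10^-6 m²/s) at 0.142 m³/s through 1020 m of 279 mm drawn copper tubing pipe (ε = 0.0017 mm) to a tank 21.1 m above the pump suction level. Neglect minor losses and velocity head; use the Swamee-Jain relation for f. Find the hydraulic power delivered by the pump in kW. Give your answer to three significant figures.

V = 4Q/(πD²) = 2.323 m/s; Re = 4.26×10^5; ε/D = 6.09×10^-6; f = 0.01356
h_f = f(L/D)V²/2g = 13.63 m
Total head H = z + h_f = 21.1 + 13.63 = 34.73 m
P_hyd = ρgQH = 999.8·9.81·0.142·34.73 = 48.37 kW

P_hyd ≈ 48.4 kW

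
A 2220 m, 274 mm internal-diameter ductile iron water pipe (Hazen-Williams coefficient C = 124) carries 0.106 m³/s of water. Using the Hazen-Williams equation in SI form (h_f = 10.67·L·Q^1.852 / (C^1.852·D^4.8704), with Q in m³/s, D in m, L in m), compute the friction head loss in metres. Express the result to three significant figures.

h_f = 10.67·2220·0.106^1.852 / (124^1.852·0.274^4.8704) = 26.96 m

h_f ≈ 27.0 m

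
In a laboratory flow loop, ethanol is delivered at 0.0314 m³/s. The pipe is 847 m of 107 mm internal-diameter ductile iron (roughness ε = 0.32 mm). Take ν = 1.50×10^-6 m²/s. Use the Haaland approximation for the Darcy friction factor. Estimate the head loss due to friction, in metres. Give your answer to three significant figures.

V = 4Q/(πD²) = 4·0.0314/(π·0.107²) = 3.492 m/s
Re = VD/ν = 3.492·0.107/1.50×10^-6 = 2.49×10^5 → turbulent
ε/D = 0.32/107 = 0.00299
Haaland: f = 0.02668
h_f = f(L/D)V²/(2g) = 0.02668·(847/0.107)·3.492²/(2·9.81) = 131.3 m

h_f ≈ 131 m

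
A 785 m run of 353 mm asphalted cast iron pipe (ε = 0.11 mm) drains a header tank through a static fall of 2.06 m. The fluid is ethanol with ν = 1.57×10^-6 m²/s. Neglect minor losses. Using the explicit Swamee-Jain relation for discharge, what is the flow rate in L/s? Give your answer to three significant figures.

Swamee-Jain (Type II): Q = -0.965·√(gD⁵h_f/L)·ln[ε/(3.7D) + √(3.17ν²L/(gD³h_f))]
√(gD⁵h_f/L) = √(9.81·0.353⁵·2.06/785) = 0.01188
ε/(3.7D) = 8.42×10^-5; √(3.17ν²L/(gD³h_f)) = 8.31×10^-5
Q = -0.965·0.01188·ln(1.673×10^-4) = 0.09968 m³/s
Check: V = 1.02 m/s, Re = 2.29×10^5, f = 0.01760, h_f = 2.07 m ≈ 2.06 m ✓

Q ≈ 99.7 L/s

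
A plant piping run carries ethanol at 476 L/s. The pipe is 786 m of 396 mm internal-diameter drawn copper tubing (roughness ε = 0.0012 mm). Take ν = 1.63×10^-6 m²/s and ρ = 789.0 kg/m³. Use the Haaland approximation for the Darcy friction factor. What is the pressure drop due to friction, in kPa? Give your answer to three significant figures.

V = 4Q/(πD²) = 4·0.476/(π·0.396²) = 3.865 m/s
Re = VD/ν = 3.865·0.396/1.63×10^-6 = 9.39×10^5 → turbulent
ε/D = 0.0012/396 = 3.03×10^-6
Haaland: f = 0.01176
h_f = f(L/D)V²/(2g) = 0.01176·(786/0.396)·3.865²/(2·9.81) = 17.77 m
Δp = ρg·h_f = 789.0·9.81·17.77 = 137.5 kPa

Δp ≈ 138 kPa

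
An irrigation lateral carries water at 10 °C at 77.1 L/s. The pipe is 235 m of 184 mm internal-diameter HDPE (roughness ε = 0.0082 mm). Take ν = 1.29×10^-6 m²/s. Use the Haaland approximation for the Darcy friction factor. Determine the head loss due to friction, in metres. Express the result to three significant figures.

h_f ≈ 7.66 m

V = 4Q/(πD²) = 4·0.0771/(π·0.184²) = 2.900 m/s
Re = VD/ν = 2.900·0.184/1.29×10^-6 = 4.14×10^5 → turbulent
ε/D = 0.0082/184 = 4.46×10^-5
Haaland: f = 0.01400
h_f = f(L/D)V²/(2g) = 0.01400·(235/0.184)·2.900²/(2·9.81) = 7.660 m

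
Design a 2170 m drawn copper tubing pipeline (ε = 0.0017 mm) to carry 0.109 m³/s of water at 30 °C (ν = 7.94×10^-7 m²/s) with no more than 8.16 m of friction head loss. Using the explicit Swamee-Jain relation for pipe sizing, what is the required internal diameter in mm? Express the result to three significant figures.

Swamee-Jain (Type III): D = 0.66·[ε^1.25·(LQ²/(gh_f))^4.75 + ν·Q^9.4·(L/(gh_f))^5.2]^0.04
LQ²/(gh_f) = 0.3221; L/(gh_f) = 27.11
Term 1 = ε^1.25·(…)^4.75 = 2.82×10^-10; Term 2 = ν·Q^9.4·(…)^5.2 = 2.01×10^-8
D = 0.66·(2.82×10^-10 + 2.01×10^-8)^0.04 = 0.3250 m = 325 mm
Check: V = 1.31 m/s, Re = 5.38×10^5, f = 0.01301, h_f = 7.64 m ≈ 8.16 m ✓

D ≈ 325 mm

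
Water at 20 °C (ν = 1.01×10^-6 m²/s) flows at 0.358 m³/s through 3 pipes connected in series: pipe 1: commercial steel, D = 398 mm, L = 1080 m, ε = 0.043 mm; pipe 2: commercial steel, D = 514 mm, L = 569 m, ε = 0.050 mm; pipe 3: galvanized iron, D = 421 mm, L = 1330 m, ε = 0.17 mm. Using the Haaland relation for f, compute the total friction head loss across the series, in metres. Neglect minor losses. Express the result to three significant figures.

Pipe 1: V = 2.878 m/s, Re = 1.13×10^6, ε/D = 1.08×10^-4, f = 0.01332, h_1 = f(L/D)V²/2g = 15.25 m
Pipe 2: V = 1.725 m/s, Re = 8.78×10^5, ε/D = 9.73×10^-5, f = 0.01343, h_2 = f(L/D)V²/2g = 2.256 m
Pipe 3: V = 2.572 m/s, Re = 1.07×10^6, ε/D = 4.04×10^-4, f = 0.01644, h_3 = f(L/D)V²/2g = 17.51 m
Series → Q common, losses add: H = Σh = 35.01 m

H ≈ 35.0 m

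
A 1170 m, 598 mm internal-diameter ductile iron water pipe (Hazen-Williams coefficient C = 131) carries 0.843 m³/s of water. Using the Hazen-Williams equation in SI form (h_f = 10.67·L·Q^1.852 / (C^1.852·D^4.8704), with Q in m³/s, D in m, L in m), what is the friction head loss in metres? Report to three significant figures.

h_f ≈ 13.3 m

h_f = 10.67·1170·0.843^1.852 / (131^1.852·0.598^4.8704) = 13.35 m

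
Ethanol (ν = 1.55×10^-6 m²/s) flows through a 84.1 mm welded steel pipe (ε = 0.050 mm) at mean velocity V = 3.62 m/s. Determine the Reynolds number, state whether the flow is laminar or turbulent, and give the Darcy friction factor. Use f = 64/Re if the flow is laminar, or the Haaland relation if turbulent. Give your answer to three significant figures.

Re ≈ 1.96×10^5; turbulent; f ≈ 0.0191

Re = VD/ν = 3.620·0.0841/1.55×10^-6 = 1.96×10^5
Re > 4000 → turbulent; ε/D = 5.95×10^-4
Haaland: f = 0.01915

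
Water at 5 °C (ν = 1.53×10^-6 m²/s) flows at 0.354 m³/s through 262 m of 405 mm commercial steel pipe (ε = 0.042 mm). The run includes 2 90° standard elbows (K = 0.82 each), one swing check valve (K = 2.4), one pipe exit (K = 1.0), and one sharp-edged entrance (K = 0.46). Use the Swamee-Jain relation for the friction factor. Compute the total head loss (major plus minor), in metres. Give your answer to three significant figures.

V = 4Q/(πD²) = 2.748 m/s; V²/2g = 0.3849 m
Re = 7.27×10^5, ε/D = 1.04×10^-4 → f = 0.01395 (Swamee-Jain)
Major: h_f = f(L/D)·V²/2g = 0.01395·646.9·0.3849 = 3.474 m
Minor: ΣK = 5.50; h_m = ΣK·V²/2g = 2.117 m
Total H_L = 3.474 + 2.117 = 5.590 m

H_L ≈ 5.59 m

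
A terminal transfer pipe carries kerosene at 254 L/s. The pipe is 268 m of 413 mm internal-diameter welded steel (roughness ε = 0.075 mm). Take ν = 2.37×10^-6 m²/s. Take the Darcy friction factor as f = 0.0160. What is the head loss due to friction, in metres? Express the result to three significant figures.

h_f ≈ 1.90 m

V = 4Q/(πD²) = 4·0.254/(π·0.413²) = 1.896 m/s
h_f = f(L/D)V²/(2g) = 0.01600·(268/0.413)·1.896²/(2·9.81) = 1.902 m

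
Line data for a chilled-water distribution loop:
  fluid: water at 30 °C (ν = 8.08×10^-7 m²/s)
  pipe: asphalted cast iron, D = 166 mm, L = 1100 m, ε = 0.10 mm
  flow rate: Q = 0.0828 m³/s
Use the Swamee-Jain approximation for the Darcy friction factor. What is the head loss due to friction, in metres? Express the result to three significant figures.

h_f ≈ 89.4 m

V = 4Q/(πD²) = 4·0.0828/(π·0.166²) = 3.826 m/s
Re = VD/ν = 3.826·0.166/8.08×10^-7 = 7.86×10^5 → turbulent
ε/D = 0.10/166 = 6.02×10^-4
Swamee-Jain: f = 0.01808
h_f = f(L/D)V²/(2g) = 0.01808·(1100/0.166)·3.826²/(2·9.81) = 89.38 m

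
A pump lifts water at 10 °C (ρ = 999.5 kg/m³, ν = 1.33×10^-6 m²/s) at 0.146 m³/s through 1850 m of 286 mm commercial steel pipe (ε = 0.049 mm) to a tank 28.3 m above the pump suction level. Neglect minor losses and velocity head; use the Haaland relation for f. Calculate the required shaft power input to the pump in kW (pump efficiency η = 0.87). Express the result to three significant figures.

P_shaft ≈ 88.7 kW

V = 4Q/(πD²) = 2.273 m/s; Re = 4.89×10^5; ε/D = 1.71×10^-4; f = 0.01505
h_f = f(L/D)V²/2g = 25.62 m
Total head H = z + h_f = 28.3 + 25.62 = 53.92 m
P_hyd = ρgQH = 999.5·9.81·0.146·53.92 = 77.19 kW
P_shaft = P_hyd/η = 77.19/0.87 = 88.72 kW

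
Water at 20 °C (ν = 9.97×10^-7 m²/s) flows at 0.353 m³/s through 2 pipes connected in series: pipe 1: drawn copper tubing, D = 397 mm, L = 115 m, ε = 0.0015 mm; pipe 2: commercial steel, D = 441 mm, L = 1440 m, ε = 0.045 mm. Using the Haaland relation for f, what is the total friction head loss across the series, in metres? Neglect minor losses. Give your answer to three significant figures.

Pipe 1: V = 2.852 m/s, Re = 1.14×10^6, ε/D = 3.78×10^-6, f = 0.01141, h_1 = f(L/D)V²/2g = 1.370 m
Pipe 2: V = 2.311 m/s, Re = 1.02×10^6, ε/D = 1.02×10^-4, f = 0.01333, h_2 = f(L/D)V²/2g = 11.85 m
Series → Q common, losses add: H = Σh = 13.22 m

H ≈ 13.2 m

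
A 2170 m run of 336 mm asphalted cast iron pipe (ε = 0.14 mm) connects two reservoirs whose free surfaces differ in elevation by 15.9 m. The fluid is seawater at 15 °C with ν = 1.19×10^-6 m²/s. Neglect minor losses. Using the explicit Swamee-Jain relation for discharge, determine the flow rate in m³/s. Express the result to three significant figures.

Q ≈ 0.149 m³/s

Swamee-Jain (Type II): Q = -0.965·√(gD⁵h_f/L)·ln[ε/(3.7D) + √(3.17ν²L/(gD³h_f))]
√(gD⁵h_f/L) = √(9.81·0.336⁵·15.9/2170) = 0.01754
ε/(3.7D) = 1.13×10^-4; √(3.17ν²L/(gD³h_f)) = 4.06×10^-5
Q = -0.965·0.01754·ln(1.532×10^-4) = 0.1487 m³/s
Check: V = 1.68 m/s, Re = 4.74×10^5, f = 0.01729, h_f = 16.0 m ≈ 15.9 m ✓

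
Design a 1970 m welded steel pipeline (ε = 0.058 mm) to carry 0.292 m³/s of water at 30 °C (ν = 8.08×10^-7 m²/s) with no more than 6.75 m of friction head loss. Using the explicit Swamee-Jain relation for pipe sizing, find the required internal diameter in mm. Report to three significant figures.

Swamee-Jain (Type III): D = 0.66·[ε^1.25·(LQ²/(gh_f))^4.75 + ν·Q^9.4·(L/(gh_f))^5.2]^0.04
LQ²/(gh_f) = 2.537; L/(gh_f) = 29.75
Term 1 = ε^1.25·(…)^4.75 = 4.21×10^-4; Term 2 = ν·Q^9.4·(…)^5.2 = 3.50×10^-4
D = 0.66·(4.21×10^-4 + 3.50×10^-4)^0.04 = 0.4955 m = 495 mm
Check: V = 1.51 m/s, Re = 9.29×10^5, f = 0.01383, h_f = 6.43 m ≈ 6.75 m ✓

D ≈ 495 mm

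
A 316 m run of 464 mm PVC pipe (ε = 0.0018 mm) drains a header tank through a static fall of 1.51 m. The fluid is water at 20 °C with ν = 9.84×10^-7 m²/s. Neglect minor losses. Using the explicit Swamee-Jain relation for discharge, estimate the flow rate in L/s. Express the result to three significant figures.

Swamee-Jain (Type II): Q = -0.965·√(gD⁵h_f/L)·ln[ε/(3.7D) + √(3.17ν²L/(gD³h_f))]
√(gD⁵h_f/L) = √(9.81·0.464⁵·1.51/316) = 0.03175
ε/(3.7D) = 1.05×10^-6; √(3.17ν²L/(gD³h_f)) = 2.56×10^-5
Q = -0.965·0.03175·ln(2.665×10^-5) = 0.3227 m³/s
Check: V = 1.91 m/s, Re = 9.00×10^5, f = 0.01191, h_f = 1.51 m ≈ 1.51 m ✓

Q ≈ 323 L/s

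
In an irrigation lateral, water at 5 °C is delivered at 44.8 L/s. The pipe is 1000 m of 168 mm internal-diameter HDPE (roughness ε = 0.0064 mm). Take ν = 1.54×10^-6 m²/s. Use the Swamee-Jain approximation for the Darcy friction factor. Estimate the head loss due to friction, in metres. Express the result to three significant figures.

h_f ≈ 19.3 m

V = 4Q/(πD²) = 4·0.0448/(π·0.168²) = 2.021 m/s
Re = VD/ν = 2.021·0.168/1.54×10^-6 = 2.20×10^5 → turbulent
ε/D = 0.0064/168 = 3.81×10^-5
Swamee-Jain: f = 0.01560
h_f = f(L/D)V²/(2g) = 0.01560·(1000/0.168)·2.021²/(2·9.81) = 19.34 m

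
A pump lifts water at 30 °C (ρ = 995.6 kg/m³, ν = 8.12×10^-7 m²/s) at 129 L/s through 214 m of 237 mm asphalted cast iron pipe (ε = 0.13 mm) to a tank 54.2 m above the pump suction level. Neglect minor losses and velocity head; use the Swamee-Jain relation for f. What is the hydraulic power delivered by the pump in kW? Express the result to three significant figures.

P_hyd ≈ 77.1 kW

V = 4Q/(πD²) = 2.924 m/s; Re = 8.53×10^5; ε/D = 5.49×10^-4; f = 0.01770
h_f = f(L/D)V²/2g = 6.966 m
Total head H = z + h_f = 54.2 + 6.966 = 61.17 m
P_hyd = ρgQH = 995.6·9.81·0.129·61.17 = 77.06 kW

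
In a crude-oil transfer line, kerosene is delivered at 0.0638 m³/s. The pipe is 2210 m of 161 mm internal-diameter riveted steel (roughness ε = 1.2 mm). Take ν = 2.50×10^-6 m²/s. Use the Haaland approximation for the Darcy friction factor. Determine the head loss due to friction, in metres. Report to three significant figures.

h_f ≈ 239 m

V = 4Q/(πD²) = 4·0.0638/(π·0.161²) = 3.134 m/s
Re = VD/ν = 3.134·0.161/2.50×10^-6 = 2.02×10^5 → turbulent
ε/D = 1.2/161 = 0.00745
Haaland: f = 0.03480
h_f = f(L/D)V²/(2g) = 0.03480·(2210/0.161)·3.134²/(2·9.81) = 239.1 m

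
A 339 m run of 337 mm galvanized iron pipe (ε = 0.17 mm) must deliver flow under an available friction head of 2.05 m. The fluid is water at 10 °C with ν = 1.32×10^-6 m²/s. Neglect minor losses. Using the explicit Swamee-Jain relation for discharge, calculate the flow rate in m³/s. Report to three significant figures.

Q ≈ 0.133 m³/s

Swamee-Jain (Type II): Q = -0.965·√(gD⁵h_f/L)·ln[ε/(3.7D) + √(3.17ν²L/(gD³h_f))]
√(gD⁵h_f/L) = √(9.81·0.337⁵·2.05/339) = 0.01606
ε/(3.7D) = 1.36×10^-4; √(3.17ν²L/(gD³h_f)) = 4.93×10^-5
Q = -0.965·0.01606·ln(1.857×10^-4) = 0.1331 m³/s
Check: V = 1.49 m/s, Re = 3.81×10^5, f = 0.01807, h_f = 2.06 m ≈ 2.05 m ✓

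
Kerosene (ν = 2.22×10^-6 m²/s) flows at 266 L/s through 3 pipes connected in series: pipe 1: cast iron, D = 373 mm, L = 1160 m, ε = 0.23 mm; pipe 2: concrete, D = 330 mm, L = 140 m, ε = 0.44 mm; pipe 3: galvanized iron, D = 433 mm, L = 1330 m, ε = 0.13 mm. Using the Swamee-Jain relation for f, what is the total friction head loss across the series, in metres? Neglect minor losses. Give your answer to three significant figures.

Pipe 1: V = 2.434 m/s, Re = 4.09×10^5, ε/D = 6.17×10^-4, f = 0.01864, h_1 = f(L/D)V²/2g = 17.51 m
Pipe 2: V = 3.110 m/s, Re = 4.62×10^5, ε/D = 0.00133, f = 0.02174, h_2 = f(L/D)V²/2g = 4.546 m
Pipe 3: V = 1.806 m/s, Re = 3.52×10^5, ε/D = 3.00×10^-4, f = 0.01682, h_3 = f(L/D)V²/2g = 8.593 m
Series → Q common, losses add: H = Σh = 30.65 m

H ≈ 30.6 m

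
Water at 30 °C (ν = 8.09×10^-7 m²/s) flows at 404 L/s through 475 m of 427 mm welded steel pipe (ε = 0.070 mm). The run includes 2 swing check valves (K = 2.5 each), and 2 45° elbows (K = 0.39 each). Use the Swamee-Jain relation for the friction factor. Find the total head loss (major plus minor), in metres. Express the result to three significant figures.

V = 4Q/(πD²) = 2.821 m/s; V²/2g = 0.4057 m
Re = 1.49×10^6, ε/D = 1.64×10^-4 → f = 0.01404 (Swamee-Jain)
Major: h_f = f(L/D)·V²/2g = 0.01404·1112·0.4057 = 6.336 m
Minor: ΣK = 5.78; h_m = ΣK·V²/2g = 2.345 m
Total H_L = 6.336 + 2.345 = 8.680 m

H_L ≈ 8.68 m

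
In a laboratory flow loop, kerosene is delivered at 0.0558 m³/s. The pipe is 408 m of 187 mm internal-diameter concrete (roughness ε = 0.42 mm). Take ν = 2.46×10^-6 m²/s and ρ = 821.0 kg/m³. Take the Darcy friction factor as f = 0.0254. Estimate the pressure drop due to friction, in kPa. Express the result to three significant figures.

Δp ≈ 93.9 kPa

V = 4Q/(πD²) = 4·0.0558/(π·0.187²) = 2.032 m/s
h_f = f(L/D)V²/(2g) = 0.02540·(408/0.187)·2.032²/(2·9.81) = 11.66 m
Δp = ρg·h_f = 821.0·9.81·11.66 = 93.90 kPa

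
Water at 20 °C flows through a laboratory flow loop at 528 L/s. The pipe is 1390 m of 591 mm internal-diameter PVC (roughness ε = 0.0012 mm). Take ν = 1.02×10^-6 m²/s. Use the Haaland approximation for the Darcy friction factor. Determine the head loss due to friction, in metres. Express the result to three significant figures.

V = 4Q/(πD²) = 4·0.528/(π·0.591²) = 1.925 m/s
Re = VD/ν = 1.925·0.591/1.02×10^-6 = 1.12×10^6 → turbulent
ε/D = 0.0012/591 = 2.03×10^-6
Haaland: f = 0.01141
h_f = f(L/D)V²/(2g) = 0.01141·(1390/0.591)·1.925²/(2·9.81) = 5.068 m

h_f ≈ 5.07 m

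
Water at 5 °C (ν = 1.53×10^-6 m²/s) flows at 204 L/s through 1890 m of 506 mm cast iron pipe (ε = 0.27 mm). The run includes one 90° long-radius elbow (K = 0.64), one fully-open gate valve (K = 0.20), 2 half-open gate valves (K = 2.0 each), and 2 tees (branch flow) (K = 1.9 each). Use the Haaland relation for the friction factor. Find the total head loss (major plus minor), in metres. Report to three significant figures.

H_L ≈ 4.01 m

V = 4Q/(πD²) = 1.014 m/s; V²/2g = 0.05245 m
Re = 3.36×10^5, ε/D = 5.34×10^-4 → f = 0.01814 (Haaland)
Major: h_f = f(L/D)·V²/2g = 0.01814·3735·0.05245 = 3.555 m
Minor: ΣK = 8.64; h_m = ΣK·V²/2g = 0.4532 m
Total H_L = 3.555 + 0.4532 = 4.008 m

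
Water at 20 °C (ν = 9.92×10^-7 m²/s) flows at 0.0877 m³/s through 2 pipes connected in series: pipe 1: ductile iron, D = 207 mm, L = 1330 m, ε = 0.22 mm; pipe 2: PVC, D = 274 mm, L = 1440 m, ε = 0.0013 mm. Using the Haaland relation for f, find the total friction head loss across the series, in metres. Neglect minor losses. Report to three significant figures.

Pipe 1: V = 2.606 m/s, Re = 5.44×10^5, ε/D = 0.00106, f = 0.02043, h_1 = f(L/D)V²/2g = 45.44 m
Pipe 2: V = 1.487 m/s, Re = 4.11×10^5, ε/D = 4.74×10^-6, f = 0.01358, h_2 = f(L/D)V²/2g = 8.047 m
Series → Q common, losses add: H = Σh = 53.48 m

H ≈ 53.5 m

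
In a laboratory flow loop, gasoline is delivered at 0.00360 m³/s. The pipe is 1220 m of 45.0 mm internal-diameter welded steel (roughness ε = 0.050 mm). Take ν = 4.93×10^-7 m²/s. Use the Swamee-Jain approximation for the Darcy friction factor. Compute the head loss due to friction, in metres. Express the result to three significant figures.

h_f ≈ 153 m

V = 4Q/(πD²) = 4·0.00360/(π·0.0450²) = 2.264 m/s
Re = VD/ν = 2.264·0.0450/4.93×10^-7 = 2.07×10^5 → turbulent
ε/D = 0.050/45.0 = 0.00111
Swamee-Jain: f = 0.02158
h_f = f(L/D)V²/(2g) = 0.02158·(1220/0.0450)·2.264²/(2·9.81) = 152.8 m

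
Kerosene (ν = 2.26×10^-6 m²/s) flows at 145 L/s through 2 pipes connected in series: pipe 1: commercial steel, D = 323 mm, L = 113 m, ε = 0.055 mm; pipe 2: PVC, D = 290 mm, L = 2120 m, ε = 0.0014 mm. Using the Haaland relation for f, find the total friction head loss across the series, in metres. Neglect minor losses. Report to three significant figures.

H ≈ 27.0 m

Pipe 1: V = 1.770 m/s, Re = 2.53×10^5, ε/D = 1.70×10^-4, f = 0.01616, h_1 = f(L/D)V²/2g = 0.9023 m
Pipe 2: V = 2.195 m/s, Re = 2.82×10^5, ε/D = 4.83×10^-6, f = 0.01455, h_2 = f(L/D)V²/2g = 26.13 m
Series → Q common, losses add: H = Σh = 27.03 m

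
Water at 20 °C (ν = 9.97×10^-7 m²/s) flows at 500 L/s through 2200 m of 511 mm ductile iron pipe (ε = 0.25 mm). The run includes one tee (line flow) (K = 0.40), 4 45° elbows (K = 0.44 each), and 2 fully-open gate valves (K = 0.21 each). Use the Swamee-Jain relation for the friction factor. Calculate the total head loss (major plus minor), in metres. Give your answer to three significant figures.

V = 4Q/(πD²) = 2.438 m/s; V²/2g = 0.3030 m
Re = 1.25×10^6, ε/D = 4.89×10^-4 → f = 0.01712 (Swamee-Jain)
Major: h_f = f(L/D)·V²/2g = 0.01712·4305·0.3030 = 22.33 m
Minor: ΣK = 2.58; h_m = ΣK·V²/2g = 0.7816 m
Total H_L = 22.33 + 0.7816 = 23.11 m

H_L ≈ 23.1 m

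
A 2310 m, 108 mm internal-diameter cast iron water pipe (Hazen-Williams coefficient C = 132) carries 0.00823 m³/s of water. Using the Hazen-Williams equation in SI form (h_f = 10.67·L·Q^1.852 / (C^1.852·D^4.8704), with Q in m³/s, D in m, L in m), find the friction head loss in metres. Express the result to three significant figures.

h_f = 10.67·2310·0.00823^1.852 / (132^1.852·0.108^4.8704) = 20.48 m

h_f ≈ 20.5 m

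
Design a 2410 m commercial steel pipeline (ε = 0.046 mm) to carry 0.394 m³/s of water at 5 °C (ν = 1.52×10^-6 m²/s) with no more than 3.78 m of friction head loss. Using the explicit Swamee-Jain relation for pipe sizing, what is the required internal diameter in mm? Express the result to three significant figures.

Swamee-Jain (Type III): D = 0.66·[ε^1.25·(LQ²/(gh_f))^4.75 + ν·Q^9.4·(L/(gh_f))^5.2]^0.04
LQ²/(gh_f) = 10.09; L/(gh_f) = 64.99
Term 1 = ε^1.25·(…)^4.75 = 0.222; Term 2 = ν·Q^9.4·(…)^5.2 = 0.640
D = 0.66·(0.222 + 0.640)^0.04 = 0.6561 m = 656 mm
Check: V = 1.17 m/s, Re = 5.03×10^5, f = 0.01409, h_f = 3.58 m ≈ 3.78 m ✓

D ≈ 656 mm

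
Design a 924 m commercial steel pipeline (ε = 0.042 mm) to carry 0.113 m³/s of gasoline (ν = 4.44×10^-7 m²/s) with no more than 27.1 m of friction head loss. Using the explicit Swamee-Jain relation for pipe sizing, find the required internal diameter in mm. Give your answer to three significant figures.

Swamee-Jain (Type III): D = 0.66·[ε^1.25·(LQ²/(gh_f))^4.75 + ν·Q^9.4·(L/(gh_f))^5.2]^0.04
LQ²/(gh_f) = 0.04438; L/(gh_f) = 3.476
Term 1 = ε^1.25·(…)^4.75 = 1.27×10^-12; Term 2 = ν·Q^9.4·(…)^5.2 = 3.63×10^-13
D = 0.66·(1.27×10^-12 + 3.63×10^-13)^0.04 = 0.2229 m = 223 mm
Check: V = 2.90 m/s, Re = 1.45×10^6, f = 0.01436, h_f = 25.5 m ≈ 27.1 m ✓

D ≈ 223 mm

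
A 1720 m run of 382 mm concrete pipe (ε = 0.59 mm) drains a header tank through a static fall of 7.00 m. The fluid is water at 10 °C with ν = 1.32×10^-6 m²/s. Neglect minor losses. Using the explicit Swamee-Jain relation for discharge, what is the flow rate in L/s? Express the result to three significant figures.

Q ≈ 133 L/s

Swamee-Jain (Type II): Q = -0.965·√(gD⁵h_f/L)·ln[ε/(3.7D) + √(3.17ν²L/(gD³h_f))]
√(gD⁵h_f/L) = √(9.81·0.382⁵·7.00/1720) = 0.01802
ε/(3.7D) = 4.17×10^-4; √(3.17ν²L/(gD³h_f)) = 4.98×10^-5
Q = -0.965·0.01802·ln(4.673×10^-4) = 0.1334 m³/s
Check: V = 1.16 m/s, Re = 3.37×10^5, f = 0.02268, h_f = 7.05 m ≈ 7.00 m ✓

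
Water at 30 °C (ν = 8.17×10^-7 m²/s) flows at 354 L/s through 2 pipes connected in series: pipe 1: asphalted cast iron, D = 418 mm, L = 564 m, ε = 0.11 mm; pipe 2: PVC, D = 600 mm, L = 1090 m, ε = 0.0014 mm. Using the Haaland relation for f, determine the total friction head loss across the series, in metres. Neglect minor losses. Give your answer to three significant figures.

H ≈ 8.62 m

Pipe 1: V = 2.580 m/s, Re = 1.32×10^6, ε/D = 2.63×10^-4, f = 0.01510, h_1 = f(L/D)V²/2g = 6.909 m
Pipe 2: V = 1.252 m/s, Re = 9.19×10^5, ε/D = 2.33×10^-6, f = 0.01179, h_2 = f(L/D)V²/2g = 1.711 m
Series → Q common, losses add: H = Σh = 8.620 m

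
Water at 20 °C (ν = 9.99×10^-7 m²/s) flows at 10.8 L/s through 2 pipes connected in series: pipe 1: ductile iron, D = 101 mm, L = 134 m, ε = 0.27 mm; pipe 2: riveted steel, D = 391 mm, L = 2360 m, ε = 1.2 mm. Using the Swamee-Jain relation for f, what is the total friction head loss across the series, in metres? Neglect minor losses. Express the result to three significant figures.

Pipe 1: V = 1.348 m/s, Re = 1.36×10^5, ε/D = 0.00267, f = 0.02660, h_1 = f(L/D)V²/2g = 3.269 m
Pipe 2: V = 0.08995 m/s, Re = 3.52×10^4, ε/D = 0.00307, f = 0.02997, h_2 = f(L/D)V²/2g = 0.07460 m
Series → Q common, losses add: H = Σh = 3.343 m

H ≈ 3.34 m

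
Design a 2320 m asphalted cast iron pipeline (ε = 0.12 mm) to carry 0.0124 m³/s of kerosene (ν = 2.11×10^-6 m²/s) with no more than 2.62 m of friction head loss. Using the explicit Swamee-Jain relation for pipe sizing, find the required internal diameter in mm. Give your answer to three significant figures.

D ≈ 195 mm

Swamee-Jain (Type III): D = 0.66·[ε^1.25·(LQ²/(gh_f))^4.75 + ν·Q^9.4·(L/(gh_f))^5.2]^0.04
LQ²/(gh_f) = 0.01388; L/(gh_f) = 90.26
Term 1 = ε^1.25·(…)^4.75 = 1.88×10^-14; Term 2 = ν·Q^9.4·(…)^5.2 = 3.73×10^-14
D = 0.66·(1.88×10^-14 + 3.73×10^-14)^0.04 = 0.1948 m = 195 mm
Check: V = 0.416 m/s, Re = 3.84×10^4, f = 0.02404, h_f = 2.53 m ≈ 2.62 m ✓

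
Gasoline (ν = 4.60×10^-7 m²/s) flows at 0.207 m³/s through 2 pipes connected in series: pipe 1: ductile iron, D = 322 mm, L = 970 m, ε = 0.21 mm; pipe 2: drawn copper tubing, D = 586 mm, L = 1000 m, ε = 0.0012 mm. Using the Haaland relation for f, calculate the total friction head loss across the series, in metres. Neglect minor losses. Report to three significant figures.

Pipe 1: V = 2.542 m/s, Re = 1.78×10^6, ε/D = 6.52×10^-4, f = 0.01798, h_1 = f(L/D)V²/2g = 17.84 m
Pipe 2: V = 0.7675 m/s, Re = 9.78×10^5, ε/D = 2.05×10^-6, f = 0.01166, h_2 = f(L/D)V²/2g = 0.5975 m
Series → Q common, losses add: H = Σh = 18.44 m

H ≈ 18.4 m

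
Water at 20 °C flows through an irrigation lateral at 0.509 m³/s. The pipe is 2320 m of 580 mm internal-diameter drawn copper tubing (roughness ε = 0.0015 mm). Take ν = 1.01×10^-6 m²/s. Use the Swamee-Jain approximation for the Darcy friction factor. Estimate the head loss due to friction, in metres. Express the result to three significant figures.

V = 4Q/(πD²) = 4·0.509/(π·0.580²) = 1.927 m/s
Re = VD/ν = 1.927·0.580/1.01×10^-6 = 1.11×10^6 → turbulent
ε/D = 0.0015/580 = 2.59×10^-6
Swamee-Jain: f = 0.01148
h_f = f(L/D)V²/(2g) = 0.01148·(2320/0.580)·1.927²/(2·9.81) = 8.688 m

h_f ≈ 8.69 m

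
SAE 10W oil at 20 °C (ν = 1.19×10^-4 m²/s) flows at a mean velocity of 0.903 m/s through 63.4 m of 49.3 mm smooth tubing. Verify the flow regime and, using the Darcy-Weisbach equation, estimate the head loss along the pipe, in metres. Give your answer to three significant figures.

Re = VD/ν = 0.903·0.04930/1.19×10^-4 = 374 → laminar (Re < 2300)
f = 64/Re = 0.1711
h_f = f(L/D)V²/(2g) = 0.1711·(63.4/0.04930)·0.903²/(2·9.81) = 9.143 m

h_f ≈ 9.14 m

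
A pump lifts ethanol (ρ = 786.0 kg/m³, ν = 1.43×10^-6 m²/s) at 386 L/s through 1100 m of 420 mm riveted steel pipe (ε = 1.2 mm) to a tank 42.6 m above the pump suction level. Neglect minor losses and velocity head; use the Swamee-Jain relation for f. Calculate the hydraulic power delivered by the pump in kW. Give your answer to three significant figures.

V = 4Q/(πD²) = 2.786 m/s; Re = 8.18×10^5; ε/D = 0.00286; f = 0.02606
h_f = f(L/D)V²/2g = 27.01 m
Total head H = z + h_f = 42.6 + 27.01 = 69.61 m
P_hyd = ρgQH = 786.0·9.81·0.386·69.61 = 207.2 kW

P_hyd ≈ 207 kW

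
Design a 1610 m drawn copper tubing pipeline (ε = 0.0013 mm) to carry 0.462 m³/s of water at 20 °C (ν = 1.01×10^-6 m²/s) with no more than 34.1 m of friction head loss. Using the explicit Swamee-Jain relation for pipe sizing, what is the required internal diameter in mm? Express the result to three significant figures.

Swamee-Jain (Type III): D = 0.66·[ε^1.25·(LQ²/(gh_f))^4.75 + ν·Q^9.4·(L/(gh_f))^5.2]^0.04
LQ²/(gh_f) = 1.027; L/(gh_f) = 4.813
Term 1 = ε^1.25·(…)^4.75 = 4.99×10^-8; Term 2 = ν·Q^9.4·(…)^5.2 = 2.51×10^-6
D = 0.66·(4.99×10^-8 + 2.51×10^-6)^0.04 = 0.3944 m = 394 mm
Check: V = 3.78 m/s, Re = 1.48×10^6, f = 0.01099, h_f = 32.7 m ≈ 34.1 m ✓

D ≈ 394 mm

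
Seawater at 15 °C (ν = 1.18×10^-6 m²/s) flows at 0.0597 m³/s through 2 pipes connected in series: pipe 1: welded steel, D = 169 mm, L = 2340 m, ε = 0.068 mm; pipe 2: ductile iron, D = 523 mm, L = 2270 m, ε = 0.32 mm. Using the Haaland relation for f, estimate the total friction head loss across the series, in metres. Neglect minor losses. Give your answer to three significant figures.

Pipe 1: V = 2.661 m/s, Re = 3.81×10^5, ε/D = 4.02×10^-4, f = 0.01719, h_1 = f(L/D)V²/2g = 85.94 m
Pipe 2: V = 0.2779 m/s, Re = 1.23×10^5, ε/D = 6.12×10^-4, f = 0.02006, h_2 = f(L/D)V²/2g = 0.3427 m
Series → Q common, losses add: H = Σh = 86.28 m

H ≈ 86.3 m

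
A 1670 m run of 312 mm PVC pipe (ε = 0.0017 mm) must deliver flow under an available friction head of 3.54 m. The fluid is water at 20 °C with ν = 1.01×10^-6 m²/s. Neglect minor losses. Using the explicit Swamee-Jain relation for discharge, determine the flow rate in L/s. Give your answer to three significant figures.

Swamee-Jain (Type II): Q = -0.965·√(gD⁵h_f/L)·ln[ε/(3.7D) + √(3.17ν²L/(gD³h_f))]
√(gD⁵h_f/L) = √(9.81·0.312⁵·3.54/1670) = 0.007841
ε/(3.7D) = 1.47×10^-6; √(3.17ν²L/(gD³h_f)) = 7.16×10^-5
Q = -0.965·0.007841·ln(7.303×10^-5) = 0.07207 m³/s
Check: V = 0.943 m/s, Re = 2.91×10^5, f = 0.01452, h_f = 3.52 m ≈ 3.54 m ✓

Q ≈ 72.1 L/s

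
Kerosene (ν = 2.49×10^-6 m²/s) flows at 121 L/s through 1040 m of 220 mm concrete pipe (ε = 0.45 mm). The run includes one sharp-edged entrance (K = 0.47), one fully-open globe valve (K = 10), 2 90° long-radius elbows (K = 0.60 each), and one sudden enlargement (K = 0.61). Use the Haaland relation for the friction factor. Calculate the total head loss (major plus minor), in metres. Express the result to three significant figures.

V = 4Q/(πD²) = 3.183 m/s; V²/2g = 0.5164 m
Re = 2.81×10^5, ε/D = 0.00205 → f = 0.02417 (Haaland)
Major: h_f = f(L/D)·V²/2g = 0.02417·4727·0.5164 = 58.99 m
Minor: ΣK = 12.3; h_m = ΣK·V²/2g = 6.342 m
Total H_L = 58.99 + 6.342 = 65.33 m

H_L ≈ 65.3 m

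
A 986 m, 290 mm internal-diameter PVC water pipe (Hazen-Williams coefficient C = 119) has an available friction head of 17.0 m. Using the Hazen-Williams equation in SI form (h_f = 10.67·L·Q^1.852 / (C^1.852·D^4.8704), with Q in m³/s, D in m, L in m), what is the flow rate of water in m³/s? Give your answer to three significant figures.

Q ≈ 0.143 m³/s

Rearranging: Q = [h_f·C^1.852·D^4.8704 / (10.67·L)]^(1/1.852)
Q = [17.0·119^1.852·0.290^4.8704 / (10.67·986)]^0.540 = 0.1427 m³/s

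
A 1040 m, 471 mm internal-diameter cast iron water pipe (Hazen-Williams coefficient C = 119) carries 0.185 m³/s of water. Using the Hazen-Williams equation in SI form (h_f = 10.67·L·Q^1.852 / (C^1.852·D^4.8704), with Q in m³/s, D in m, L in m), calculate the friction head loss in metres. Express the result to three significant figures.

h_f ≈ 2.73 m

h_f = 10.67·1040·0.185^1.852 / (119^1.852·0.471^4.8704) = 2.733 m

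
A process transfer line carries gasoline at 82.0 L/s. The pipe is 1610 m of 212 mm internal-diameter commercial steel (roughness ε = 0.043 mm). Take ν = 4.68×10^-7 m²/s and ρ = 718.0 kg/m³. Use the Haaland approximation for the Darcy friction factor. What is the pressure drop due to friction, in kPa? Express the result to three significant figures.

V = 4Q/(πD²) = 4·0.0820/(π·0.212²) = 2.323 m/s
Re = VD/ν = 2.323·0.212/4.68×10^-7 = 1.05×10^6 → turbulent
ε/D = 0.043/212 = 2.03×10^-4
Haaland: f = 0.01459
h_f = f(L/D)V²/(2g) = 0.01459·(1610/0.212)·2.323²/(2·9.81) = 30.48 m
Δp = ρg·h_f = 718.0·9.81·30.48 = 214.7 kPa

Δp ≈ 215 kPa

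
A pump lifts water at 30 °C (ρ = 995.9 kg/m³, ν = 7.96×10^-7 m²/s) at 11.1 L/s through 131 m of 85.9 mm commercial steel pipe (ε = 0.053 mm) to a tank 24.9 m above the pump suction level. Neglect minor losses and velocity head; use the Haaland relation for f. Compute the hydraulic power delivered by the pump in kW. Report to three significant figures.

V = 4Q/(πD²) = 1.915 m/s; Re = 2.07×10^5; ε/D = 6.17×10^-4; f = 0.01918
h_f = f(L/D)V²/2g = 5.470 m
Total head H = z + h_f = 24.9 + 5.470 = 30.37 m
P_hyd = ρgQH = 995.9·9.81·0.0111·30.37 = 3.293 kW

P_hyd ≈ 3.29 kW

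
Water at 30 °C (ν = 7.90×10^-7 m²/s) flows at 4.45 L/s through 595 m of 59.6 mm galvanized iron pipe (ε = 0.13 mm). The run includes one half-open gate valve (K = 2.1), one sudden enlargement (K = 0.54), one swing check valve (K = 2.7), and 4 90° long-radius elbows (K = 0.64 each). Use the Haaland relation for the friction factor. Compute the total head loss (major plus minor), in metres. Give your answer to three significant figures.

V = 4Q/(πD²) = 1.595 m/s; V²/2g = 0.1297 m
Re = 1.20×10^5, ε/D = 0.00218 → f = 0.02522 (Haaland)
Major: h_f = f(L/D)·V²/2g = 0.02522·9983·0.1297 = 32.65 m
Minor: ΣK = 7.90; h_m = ΣK·V²/2g = 1.024 m
Total H_L = 32.65 + 1.024 = 33.67 m

H_L ≈ 33.7 m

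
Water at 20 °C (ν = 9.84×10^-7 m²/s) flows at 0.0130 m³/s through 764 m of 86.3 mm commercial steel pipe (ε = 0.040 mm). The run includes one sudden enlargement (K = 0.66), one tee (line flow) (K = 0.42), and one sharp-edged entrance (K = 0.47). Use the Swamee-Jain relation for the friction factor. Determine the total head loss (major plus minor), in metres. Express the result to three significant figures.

V = 4Q/(πD²) = 2.222 m/s; V²/2g = 0.2517 m
Re = 1.95×10^5, ε/D = 4.63×10^-4 → f = 0.01878 (Swamee-Jain)
Major: h_f = f(L/D)·V²/2g = 0.01878·8853·0.2517 = 41.86 m
Minor: ΣK = 1.55; h_m = ΣK·V²/2g = 0.3902 m
Total H_L = 41.86 + 0.3902 = 42.25 m

H_L ≈ 42.3 m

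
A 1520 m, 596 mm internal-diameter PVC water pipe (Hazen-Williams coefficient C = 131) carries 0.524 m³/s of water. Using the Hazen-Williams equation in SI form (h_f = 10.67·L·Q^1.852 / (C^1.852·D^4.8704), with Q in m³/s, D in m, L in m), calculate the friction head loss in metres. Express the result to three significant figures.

h_f ≈ 7.31 m

h_f = 10.67·1520·0.524^1.852 / (131^1.852·0.596^4.8704) = 7.306 m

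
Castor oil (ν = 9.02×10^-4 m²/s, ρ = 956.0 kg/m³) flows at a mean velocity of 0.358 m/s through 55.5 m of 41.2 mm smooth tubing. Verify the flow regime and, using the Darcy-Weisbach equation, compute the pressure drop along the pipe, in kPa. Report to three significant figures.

Re = VD/ν = 0.358·0.04120/9.02×10^-4 = 16.4 → laminar (Re < 2300)
f = 64/Re = 3.914
h_f = f(L/D)V²/(2g) = 3.914·(55.5/0.04120)·0.358²/(2·9.81) = 34.44 m
Δp = ρg·h_f = 956.0·9.81·34.44 = 323.0 kPa

Δp ≈ 323 kPa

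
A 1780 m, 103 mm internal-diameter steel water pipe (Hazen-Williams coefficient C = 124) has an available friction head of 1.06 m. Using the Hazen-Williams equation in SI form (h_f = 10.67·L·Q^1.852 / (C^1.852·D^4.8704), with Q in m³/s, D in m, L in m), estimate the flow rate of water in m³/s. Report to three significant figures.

Rearranging: Q = [h_f·C^1.852·D^4.8704 / (10.67·L)]^(1/1.852)
Q = [1.06·124^1.852·0.103^4.8704 / (10.67·1780)]^0.540 = 0.001588 m³/s

Q ≈ 0.00159 m³/s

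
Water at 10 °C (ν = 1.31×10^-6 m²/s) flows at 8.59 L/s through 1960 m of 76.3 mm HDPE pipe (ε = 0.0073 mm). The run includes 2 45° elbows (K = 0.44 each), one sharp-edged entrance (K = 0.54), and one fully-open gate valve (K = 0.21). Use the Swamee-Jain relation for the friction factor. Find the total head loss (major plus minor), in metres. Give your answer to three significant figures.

H_L ≈ 84.1 m

V = 4Q/(πD²) = 1.879 m/s; V²/2g = 0.1799 m
Re = 1.09×10^5, ε/D = 9.57×10^-5 → f = 0.01813 (Swamee-Jain)
Major: h_f = f(L/D)·V²/2g = 0.01813·25688·0.1799 = 83.76 m
Minor: ΣK = 1.63; h_m = ΣK·V²/2g = 0.2932 m
Total H_L = 83.76 + 0.2932 = 84.05 m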